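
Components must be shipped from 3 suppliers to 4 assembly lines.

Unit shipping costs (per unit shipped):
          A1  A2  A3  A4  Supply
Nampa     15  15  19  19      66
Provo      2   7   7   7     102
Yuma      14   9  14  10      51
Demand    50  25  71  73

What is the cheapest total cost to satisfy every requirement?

2128

An optimal shipping plan:
  Nampa–A2: 25 × 15 = 375
  Nampa–A3: 19 × 19 = 361
  Nampa–A4: 22 × 19 = 418
  Provo–A1: 50 × 2 = 100
  Provo–A3: 52 × 7 = 364
  Yuma–A4: 51 × 10 = 510
Total = 375 + 361 + 418 + 100 + 364 + 510 = 2128.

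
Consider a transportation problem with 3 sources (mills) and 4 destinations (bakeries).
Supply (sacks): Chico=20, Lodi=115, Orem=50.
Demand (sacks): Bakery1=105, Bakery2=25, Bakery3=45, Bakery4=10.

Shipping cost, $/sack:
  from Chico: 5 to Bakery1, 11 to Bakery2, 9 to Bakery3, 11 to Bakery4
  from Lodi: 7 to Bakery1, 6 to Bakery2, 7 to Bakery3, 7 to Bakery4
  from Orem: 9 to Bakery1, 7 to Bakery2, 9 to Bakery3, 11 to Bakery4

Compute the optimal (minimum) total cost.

1305

One minimum-cost allocation:
  Chico→Bakery1: 20 × $5 = $100
  Lodi→Bakery1: 85 × $7 = $595
  Lodi→Bakery3: 20 × $7 = $140
  Lodi→Bakery4: 10 × $7 = $70
  Orem→Bakery2: 25 × $7 = $175
  Orem→Bakery3: 25 × $9 = $225
Total = 100 + 595 + 140 + 70 + 175 + 225 = $1305.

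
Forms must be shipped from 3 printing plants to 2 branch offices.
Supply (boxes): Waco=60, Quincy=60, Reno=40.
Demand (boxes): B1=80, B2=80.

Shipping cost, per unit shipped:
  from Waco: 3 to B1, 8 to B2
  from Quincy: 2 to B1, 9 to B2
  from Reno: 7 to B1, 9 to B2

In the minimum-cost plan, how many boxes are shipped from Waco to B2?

The minimum-cost plan:
  Waco->B1: 20 × 3 = 60
  Waco->B2: 40 × 8 = 320
  Quincy->B1: 60 × 2 = 120
  Reno->B2: 40 × 9 = 360
Total cost = 860.
So Waco→B2 carries 40 boxes.

40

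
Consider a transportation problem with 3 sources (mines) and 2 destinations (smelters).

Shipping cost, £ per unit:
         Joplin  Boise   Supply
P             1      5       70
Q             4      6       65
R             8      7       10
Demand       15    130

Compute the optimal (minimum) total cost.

750

A cheapest plan:
  P->Joplin: 15 × £1 = £15
  P->Boise: 55 × £5 = £275
  Q->Boise: 65 × £6 = £390
  R->Boise: 10 × £7 = £70
Total = 15 + 275 + 390 + 70 = £750.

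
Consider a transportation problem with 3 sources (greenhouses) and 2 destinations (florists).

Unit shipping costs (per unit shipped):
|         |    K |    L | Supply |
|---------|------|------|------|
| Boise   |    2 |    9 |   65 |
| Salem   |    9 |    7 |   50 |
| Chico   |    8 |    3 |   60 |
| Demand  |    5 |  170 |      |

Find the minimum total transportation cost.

One minimum-cost allocation:
  Boise–K: 5 × 2 = 10
  Boise–L: 60 × 9 = 540
  Salem–L: 50 × 7 = 350
  Chico–L: 60 × 3 = 180
Total = 10 + 540 + 350 + 180 = 1080.

1080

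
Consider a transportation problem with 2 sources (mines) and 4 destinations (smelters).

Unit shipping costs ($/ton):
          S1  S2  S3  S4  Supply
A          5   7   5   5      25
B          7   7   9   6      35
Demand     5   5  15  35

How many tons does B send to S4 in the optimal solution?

Optimal shipments:
  A→S1: 5 × $5 = $25
  A→S3: 15 × $5 = $75
  A→S4: 5 × $5 = $25
  B→S2: 5 × $7 = $35
  B→S4: 30 × $6 = $180
Total cost = $340.
So B→S4 carries 30 tons.

30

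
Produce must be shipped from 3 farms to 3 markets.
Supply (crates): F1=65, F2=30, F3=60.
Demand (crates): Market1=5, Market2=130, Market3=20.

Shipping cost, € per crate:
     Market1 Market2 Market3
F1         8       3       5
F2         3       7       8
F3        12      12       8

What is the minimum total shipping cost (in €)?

1025

An optimal shipping plan:
  F1->Market2: 65 × €3 = €195
  F2->Market1: 5 × €3 = €15
  F2->Market2: 25 × €7 = €175
  F3->Market2: 40 × €12 = €480
  F3->Market3: 20 × €8 = €160
Total = 195 + 15 + 175 + 480 + 160 = €1025.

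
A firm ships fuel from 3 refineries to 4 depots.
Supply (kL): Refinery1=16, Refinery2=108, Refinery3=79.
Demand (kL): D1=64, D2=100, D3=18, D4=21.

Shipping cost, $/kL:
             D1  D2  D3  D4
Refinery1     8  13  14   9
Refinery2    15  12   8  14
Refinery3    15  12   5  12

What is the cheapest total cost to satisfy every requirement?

One minimum-cost allocation:
  Refinery1->D1: 16 × $8 = $128
  Refinery2->D1: 8 × $15 = $120
  Refinery2->D2: 100 × $12 = $1200
  Refinery3->D1: 40 × $15 = $600
  Refinery3->D3: 18 × $5 = $90
  Refinery3->D4: 21 × $12 = $252
Total = 128 + 120 + 1200 + 600 + 90 + 252 = $2390.

2390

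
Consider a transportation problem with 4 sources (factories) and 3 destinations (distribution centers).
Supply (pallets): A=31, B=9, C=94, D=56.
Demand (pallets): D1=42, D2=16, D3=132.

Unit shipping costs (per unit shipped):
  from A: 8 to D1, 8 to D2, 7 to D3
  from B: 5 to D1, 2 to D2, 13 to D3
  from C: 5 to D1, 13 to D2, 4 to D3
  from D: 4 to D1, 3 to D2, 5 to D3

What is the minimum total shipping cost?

A cheapest plan:
  A–D3: 31 pallets
  B–D2: 9 pallets
  C–D3: 94 pallets
  D–D1: 42 pallets
  D–D2: 7 pallets
  D–D3: 7 pallets
Total cost = 835.

835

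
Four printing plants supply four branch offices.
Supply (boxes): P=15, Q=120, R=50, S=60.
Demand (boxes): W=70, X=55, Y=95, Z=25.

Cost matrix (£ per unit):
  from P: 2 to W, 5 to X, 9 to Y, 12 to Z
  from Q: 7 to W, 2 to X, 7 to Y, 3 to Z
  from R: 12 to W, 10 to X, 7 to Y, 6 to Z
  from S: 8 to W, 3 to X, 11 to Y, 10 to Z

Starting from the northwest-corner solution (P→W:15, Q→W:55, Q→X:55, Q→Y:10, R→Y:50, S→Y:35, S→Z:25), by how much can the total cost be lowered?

255

Current plan cost = 15·2 + 55·7 + 55·2 + 10·7 + 50·7 + 35·11 + 25·10 = £1580.
Optimal plan:
  P→W: 15 × £2 = £30
  Q→W: 50 × £7 = £350
  Q→Y: 45 × £7 = £315
  Q→Z: 25 × £3 = £75
  R→Y: 50 × £7 = £350
  S→W: 5 × £8 = £40
  S→X: 55 × £3 = £165
Optimal cost = £1325.
Saving = 1580 − 1325 = £255.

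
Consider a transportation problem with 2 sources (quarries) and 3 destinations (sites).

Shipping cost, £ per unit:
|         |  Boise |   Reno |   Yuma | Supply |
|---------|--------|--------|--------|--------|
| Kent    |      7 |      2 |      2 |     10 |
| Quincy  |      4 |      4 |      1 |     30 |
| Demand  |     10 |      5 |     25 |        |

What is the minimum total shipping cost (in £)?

An optimal shipping plan:
  Kent->Reno: 5 × £2 = £10
  Kent->Yuma: 5 × £2 = £10
  Quincy->Boise: 10 × £4 = £40
  Quincy->Yuma: 20 × £1 = £20
Total = 10 + 10 + 40 + 20 = £80.
(Supply check: Kent ships 10; Quincy ships 30.)

80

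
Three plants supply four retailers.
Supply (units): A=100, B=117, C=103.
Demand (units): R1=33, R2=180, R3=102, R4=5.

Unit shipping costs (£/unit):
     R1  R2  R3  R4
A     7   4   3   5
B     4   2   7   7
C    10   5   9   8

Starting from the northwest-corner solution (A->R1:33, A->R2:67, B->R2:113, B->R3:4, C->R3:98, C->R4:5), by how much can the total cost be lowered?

Current plan cost = 33·7 + 67·4 + 113·2 + 4·7 + 98·9 + 5·8 = £1675.
Optimal plan:
  A to R3: 100 × £3 = £300
  B to R1: 33 × £4 = £132
  B to R2: 84 × £2 = £168
  C to R2: 96 × £5 = £480
  C to R3: 2 × £9 = £18
  C to R4: 5 × £8 = £40
Optimal cost = £1138.
Saving = 1675 − 1138 = £537.

537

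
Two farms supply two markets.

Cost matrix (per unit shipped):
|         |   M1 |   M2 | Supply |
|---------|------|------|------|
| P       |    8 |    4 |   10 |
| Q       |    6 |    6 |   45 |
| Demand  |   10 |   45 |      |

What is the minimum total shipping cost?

A cheapest plan:
  P→M2: 10 × 4 = 40
  Q→M1: 10 × 6 = 60
  Q→M2: 35 × 6 = 210
Total = 40 + 60 + 210 = 310.

310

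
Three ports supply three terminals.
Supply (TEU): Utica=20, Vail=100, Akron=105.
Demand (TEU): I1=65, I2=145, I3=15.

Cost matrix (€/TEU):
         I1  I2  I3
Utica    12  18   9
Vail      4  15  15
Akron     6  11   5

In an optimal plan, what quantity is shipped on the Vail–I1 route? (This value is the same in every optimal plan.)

65

The minimum-cost plan:
  Utica to I2: 5 × €18 = €90
  Utica to I3: 15 × €9 = €135
  Vail to I1: 65 × €4 = €260
  Vail to I2: 35 × €15 = €525
  Akron to I2: 105 × €11 = €1155
Total cost = €2165.
So Vail→I1 carries 65 TEU.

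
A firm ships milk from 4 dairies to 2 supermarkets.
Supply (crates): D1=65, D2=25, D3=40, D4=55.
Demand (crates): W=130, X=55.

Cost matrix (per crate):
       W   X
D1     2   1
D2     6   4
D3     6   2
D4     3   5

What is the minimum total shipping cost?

495

Optimal allocation:
  D1 to W: 65 crates
  D2 to W: 10 crates
  D2 to X: 15 crates
  D3 to X: 40 crates
  D4 to W: 55 crates
Total cost = 495.
(Supply check: D1 ships 65; D2 ships 25; D3 ships 40; D4 ships 55.)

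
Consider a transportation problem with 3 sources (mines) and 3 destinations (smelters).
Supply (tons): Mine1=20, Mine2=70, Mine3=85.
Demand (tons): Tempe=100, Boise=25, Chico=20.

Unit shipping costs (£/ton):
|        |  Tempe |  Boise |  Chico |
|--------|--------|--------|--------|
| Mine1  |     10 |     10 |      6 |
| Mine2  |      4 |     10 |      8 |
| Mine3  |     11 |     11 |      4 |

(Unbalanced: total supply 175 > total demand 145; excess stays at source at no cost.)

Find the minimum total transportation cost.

One minimum-cost allocation:
  Mine1->Boise: 20 × £10 = £200
  Mine2->Tempe: 70 × £4 = £280
  Mine3->Tempe: 30 × £11 = £330
  Mine3->Boise: 5 × £11 = £55
  Mine3->Chico: 20 × £4 = £80
Total = 200 + 280 + 330 + 55 + 80 = £945.

945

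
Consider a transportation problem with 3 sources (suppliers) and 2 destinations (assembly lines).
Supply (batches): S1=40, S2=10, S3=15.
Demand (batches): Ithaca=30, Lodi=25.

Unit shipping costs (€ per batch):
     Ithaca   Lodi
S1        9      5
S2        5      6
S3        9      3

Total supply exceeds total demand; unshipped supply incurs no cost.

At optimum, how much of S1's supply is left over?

Minimum-cost shipments:
  S1 to Ithaca: 20 × €9 = €180
  S1 to Lodi: 10 × €5 = €50
  S2 to Ithaca: 10 × €5 = €50
  S3 to Lodi: 15 × €3 = €45
Total cost = €325.
S1 ships 30 of its 40, leaving 10.

10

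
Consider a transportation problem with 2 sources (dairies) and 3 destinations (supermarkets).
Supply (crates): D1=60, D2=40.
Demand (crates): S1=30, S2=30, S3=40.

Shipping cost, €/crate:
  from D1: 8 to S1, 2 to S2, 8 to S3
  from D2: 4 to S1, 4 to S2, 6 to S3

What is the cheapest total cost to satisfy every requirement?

480

A cheapest plan:
  D1 to S2: 30 × €2 = €60
  D1 to S3: 30 × €8 = €240
  D2 to S1: 30 × €4 = €120
  D2 to S3: 10 × €6 = €60
Total = 60 + 240 + 120 + 60 = €480.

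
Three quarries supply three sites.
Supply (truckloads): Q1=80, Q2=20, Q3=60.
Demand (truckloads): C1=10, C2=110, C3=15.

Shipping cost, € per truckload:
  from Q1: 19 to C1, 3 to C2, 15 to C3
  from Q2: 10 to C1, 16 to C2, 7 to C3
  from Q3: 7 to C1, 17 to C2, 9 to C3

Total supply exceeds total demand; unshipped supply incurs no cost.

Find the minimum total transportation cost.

One minimum-cost allocation:
  Q1→C2: 80 × €3 = €240
  Q2→C2: 5 × €16 = €80
  Q2→C3: 15 × €7 = €105
  Q3→C1: 10 × €7 = €70
  Q3→C2: 25 × €17 = €425
Total = 240 + 80 + 105 + 70 + 425 = €920.
(Supply check: Q1 ships 80; Q2 ships 20; Q3 ships 35.)

920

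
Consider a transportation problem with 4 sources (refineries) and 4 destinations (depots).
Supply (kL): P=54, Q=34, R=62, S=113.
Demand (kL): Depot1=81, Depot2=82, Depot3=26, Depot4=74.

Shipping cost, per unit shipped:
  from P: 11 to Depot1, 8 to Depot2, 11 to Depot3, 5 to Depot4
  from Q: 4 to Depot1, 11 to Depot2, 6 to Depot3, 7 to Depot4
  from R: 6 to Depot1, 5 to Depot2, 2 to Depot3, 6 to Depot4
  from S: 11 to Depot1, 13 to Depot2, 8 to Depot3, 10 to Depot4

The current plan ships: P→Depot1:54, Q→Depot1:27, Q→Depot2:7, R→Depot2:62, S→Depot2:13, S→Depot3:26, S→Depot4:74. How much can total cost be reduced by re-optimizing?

305

Current plan cost = 54·11 + 27·4 + 7·11 + 62·5 + 13·13 + 26·8 + 74·10 = 2206.
Optimal plan:
  P→Depot2: 20 × 8 = 160
  P→Depot4: 34 × 5 = 170
  Q→Depot1: 34 × 4 = 136
  R→Depot2: 62 × 5 = 310
  S→Depot1: 47 × 11 = 517
  S→Depot3: 26 × 8 = 208
  S→Depot4: 40 × 10 = 400
Optimal cost = 1901.
Saving = 2206 − 1901 = 305.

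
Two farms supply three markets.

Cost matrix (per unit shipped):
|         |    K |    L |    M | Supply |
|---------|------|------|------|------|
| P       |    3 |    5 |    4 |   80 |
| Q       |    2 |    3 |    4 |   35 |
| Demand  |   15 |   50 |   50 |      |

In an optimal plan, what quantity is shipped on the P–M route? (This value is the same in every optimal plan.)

50

Optimal shipments:
  P to K: 15 × 3 = 45
  P to L: 15 × 5 = 75
  P to M: 50 × 4 = 200
  Q to L: 35 × 3 = 105
Total cost = 425.
So P→M carries 50 crates.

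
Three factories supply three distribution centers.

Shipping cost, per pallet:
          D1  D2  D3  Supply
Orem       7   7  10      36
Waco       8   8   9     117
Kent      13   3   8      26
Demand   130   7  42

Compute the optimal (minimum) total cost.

1384

One minimum-cost allocation:
  Orem→D1: 36 × 7 = 252
  Waco→D1: 94 × 8 = 752
  Waco→D3: 23 × 9 = 207
  Kent→D2: 7 × 3 = 21
  Kent→D3: 19 × 8 = 152
Total = 252 + 752 + 207 + 21 + 152 = 1384.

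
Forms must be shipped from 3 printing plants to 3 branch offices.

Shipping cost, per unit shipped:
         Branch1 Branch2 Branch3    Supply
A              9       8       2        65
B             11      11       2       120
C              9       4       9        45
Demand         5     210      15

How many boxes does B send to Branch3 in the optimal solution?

15

Optimal shipments:
  A–Branch2: 65 × 8 = 520
  B–Branch1: 5 × 11 = 55
  B–Branch2: 100 × 11 = 1100
  B–Branch3: 15 × 2 = 30
  C–Branch2: 45 × 4 = 180
Total cost = 1885.
So B→Branch3 carries 15 boxes.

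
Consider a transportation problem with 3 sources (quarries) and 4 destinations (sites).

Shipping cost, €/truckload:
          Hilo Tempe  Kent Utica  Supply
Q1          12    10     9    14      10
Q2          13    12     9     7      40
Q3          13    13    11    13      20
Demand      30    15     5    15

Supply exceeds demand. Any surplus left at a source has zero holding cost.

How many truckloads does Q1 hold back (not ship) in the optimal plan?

0

Minimum-cost shipments:
  Q1 to Tempe: 10 truckloads
  Q2 to Hilo: 15 truckloads
  Q2 to Tempe: 5 truckloads
  Q2 to Kent: 5 truckloads
  Q2 to Utica: 15 truckloads
  Q3 to Hilo: 15 truckloads
Total cost = €700.
Q1 ships 10 of its 10, leaving 0.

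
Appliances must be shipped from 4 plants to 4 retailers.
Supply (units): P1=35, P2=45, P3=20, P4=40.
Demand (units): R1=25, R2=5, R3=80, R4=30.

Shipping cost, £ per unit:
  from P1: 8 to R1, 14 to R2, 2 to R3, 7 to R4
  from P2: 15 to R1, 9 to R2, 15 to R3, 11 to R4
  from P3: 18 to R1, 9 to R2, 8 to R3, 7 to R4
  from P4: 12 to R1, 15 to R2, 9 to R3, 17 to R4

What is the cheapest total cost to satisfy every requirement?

One minimum-cost allocation:
  P1 to R3: 35 units
  P2 to R1: 10 units
  P2 to R2: 5 units
  P2 to R4: 30 units
  P3 to R3: 20 units
  P4 to R1: 15 units
  P4 to R3: 25 units
Total cost = £1160.

1160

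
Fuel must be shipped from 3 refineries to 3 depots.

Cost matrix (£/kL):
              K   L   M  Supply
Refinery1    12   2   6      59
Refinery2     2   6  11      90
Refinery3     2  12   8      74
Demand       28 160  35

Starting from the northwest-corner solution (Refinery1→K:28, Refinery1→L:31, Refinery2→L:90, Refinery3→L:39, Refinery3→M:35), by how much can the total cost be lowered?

560

Current plan cost = 28·12 + 31·2 + 90·6 + 39·12 + 35·8 = £1686.
Optimal plan:
  Refinery1→L: 59 × £2 = £118
  Refinery2→L: 90 × £6 = £540
  Refinery3→K: 28 × £2 = £56
  Refinery3→L: 11 × £12 = £132
  Refinery3→M: 35 × £8 = £280
Optimal cost = £1126.
Saving = 1686 − 1126 = £560.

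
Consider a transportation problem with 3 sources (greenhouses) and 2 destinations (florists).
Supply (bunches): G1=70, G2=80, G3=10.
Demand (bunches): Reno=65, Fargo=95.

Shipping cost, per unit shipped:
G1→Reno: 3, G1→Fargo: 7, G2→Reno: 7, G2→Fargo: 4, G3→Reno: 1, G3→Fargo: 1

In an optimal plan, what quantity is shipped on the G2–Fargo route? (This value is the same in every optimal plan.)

80

The minimum-cost plan:
  G1–Reno: 65 × 3 = 195
  G1–Fargo: 5 × 7 = 35
  G2–Fargo: 80 × 4 = 320
  G3–Fargo: 10 × 1 = 10
Total cost = 560.
So G2→Fargo carries 80 bunches.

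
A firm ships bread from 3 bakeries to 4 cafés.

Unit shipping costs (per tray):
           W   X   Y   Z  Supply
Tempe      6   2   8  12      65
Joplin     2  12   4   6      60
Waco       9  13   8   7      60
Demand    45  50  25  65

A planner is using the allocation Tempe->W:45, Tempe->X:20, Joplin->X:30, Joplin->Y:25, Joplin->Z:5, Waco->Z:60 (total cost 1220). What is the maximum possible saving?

420

Current plan cost = 45·6 + 20·2 + 30·12 + 25·4 + 5·6 + 60·7 = 1220.
Optimal plan:
  Tempe to X: 50 × 2 = 100
  Tempe to Y: 15 × 8 = 120
  Joplin to W: 45 × 2 = 90
  Joplin to Y: 10 × 4 = 40
  Joplin to Z: 5 × 6 = 30
  Waco to Z: 60 × 7 = 420
Optimal cost = 800.
Saving = 1220 − 800 = 420.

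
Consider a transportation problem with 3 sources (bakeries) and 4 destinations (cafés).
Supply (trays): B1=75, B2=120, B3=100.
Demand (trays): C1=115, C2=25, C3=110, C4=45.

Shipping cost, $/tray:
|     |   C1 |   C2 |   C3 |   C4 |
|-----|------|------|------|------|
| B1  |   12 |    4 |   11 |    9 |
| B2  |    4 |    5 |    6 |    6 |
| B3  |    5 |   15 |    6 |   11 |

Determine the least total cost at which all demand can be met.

1650

One minimum-cost allocation:
  B1 to C2: 25 × $4 = $100
  B1 to C3: 5 × $11 = $55
  B1 to C4: 45 × $9 = $405
  B2 to C1: 115 × $4 = $460
  B2 to C3: 5 × $6 = $30
  B3 to C3: 100 × $6 = $600
Total = 100 + 55 + 405 + 460 + 30 + 600 = $1650.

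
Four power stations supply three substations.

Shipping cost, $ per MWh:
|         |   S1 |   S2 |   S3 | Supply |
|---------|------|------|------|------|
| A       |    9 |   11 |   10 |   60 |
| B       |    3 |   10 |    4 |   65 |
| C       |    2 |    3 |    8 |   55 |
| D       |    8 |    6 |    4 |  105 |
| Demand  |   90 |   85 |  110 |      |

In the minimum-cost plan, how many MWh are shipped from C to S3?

0

The minimum-cost plan:
  A–S1: 25 × $9 = $225
  A–S2: 30 × $11 = $330
  A–S3: 5 × $10 = $50
  B–S1: 65 × $3 = $195
  C–S2: 55 × $3 = $165
  D–S3: 105 × $4 = $420
Total cost = $1385.
The route C→S3 is not used.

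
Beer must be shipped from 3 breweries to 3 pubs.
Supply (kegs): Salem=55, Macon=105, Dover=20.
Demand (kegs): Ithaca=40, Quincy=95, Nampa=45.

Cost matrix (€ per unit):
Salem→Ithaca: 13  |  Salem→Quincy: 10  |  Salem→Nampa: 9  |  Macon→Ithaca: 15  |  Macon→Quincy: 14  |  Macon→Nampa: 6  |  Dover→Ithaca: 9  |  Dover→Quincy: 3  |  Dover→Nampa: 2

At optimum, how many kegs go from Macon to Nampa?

Solving gives:
  Salem to Quincy: 55 × €10 = €550
  Macon to Ithaca: 40 × €15 = €600
  Macon to Quincy: 20 × €14 = €280
  Macon to Nampa: 45 × €6 = €270
  Dover to Quincy: 20 × €3 = €60
Total cost = €1760.
So Macon→Nampa carries 45 kegs.

45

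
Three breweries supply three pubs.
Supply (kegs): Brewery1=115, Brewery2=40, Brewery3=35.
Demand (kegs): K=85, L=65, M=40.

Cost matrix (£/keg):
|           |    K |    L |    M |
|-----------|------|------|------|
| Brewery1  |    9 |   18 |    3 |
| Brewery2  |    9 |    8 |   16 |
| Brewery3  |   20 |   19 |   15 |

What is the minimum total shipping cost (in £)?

One minimum-cost allocation:
  Brewery1→K: 75 kegs
  Brewery1→M: 40 kegs
  Brewery2→L: 40 kegs
  Brewery3→K: 10 kegs
  Brewery3→L: 25 kegs
Total cost = £1790.

1790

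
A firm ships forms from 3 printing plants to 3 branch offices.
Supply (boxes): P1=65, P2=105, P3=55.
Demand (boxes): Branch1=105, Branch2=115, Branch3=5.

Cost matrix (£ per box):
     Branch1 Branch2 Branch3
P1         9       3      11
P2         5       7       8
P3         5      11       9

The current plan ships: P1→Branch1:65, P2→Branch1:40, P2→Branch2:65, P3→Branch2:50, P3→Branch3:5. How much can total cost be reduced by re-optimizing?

Current plan cost = 65·9 + 40·5 + 65·7 + 50·11 + 5·9 = £1835.
Optimal plan:
  P1 to Branch2: 65 boxes
  P2 to Branch1: 50 boxes
  P2 to Branch2: 50 boxes
  P2 to Branch3: 5 boxes
  P3 to Branch1: 55 boxes
Optimal cost = £1110.
Saving = 1835 − 1110 = £725.

725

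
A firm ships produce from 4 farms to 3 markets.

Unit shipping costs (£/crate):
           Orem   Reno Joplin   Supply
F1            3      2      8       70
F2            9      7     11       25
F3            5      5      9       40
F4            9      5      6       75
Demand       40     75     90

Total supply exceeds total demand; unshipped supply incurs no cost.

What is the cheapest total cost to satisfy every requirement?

990

An optimal shipping plan:
  F1→Reno: 70 × £2 = £140
  F2→Reno: 5 × £7 = £35
  F2→Joplin: 15 × £11 = £165
  F3→Orem: 40 × £5 = £200
  F4→Joplin: 75 × £6 = £450
Total = 140 + 35 + 165 + 200 + 450 = £990.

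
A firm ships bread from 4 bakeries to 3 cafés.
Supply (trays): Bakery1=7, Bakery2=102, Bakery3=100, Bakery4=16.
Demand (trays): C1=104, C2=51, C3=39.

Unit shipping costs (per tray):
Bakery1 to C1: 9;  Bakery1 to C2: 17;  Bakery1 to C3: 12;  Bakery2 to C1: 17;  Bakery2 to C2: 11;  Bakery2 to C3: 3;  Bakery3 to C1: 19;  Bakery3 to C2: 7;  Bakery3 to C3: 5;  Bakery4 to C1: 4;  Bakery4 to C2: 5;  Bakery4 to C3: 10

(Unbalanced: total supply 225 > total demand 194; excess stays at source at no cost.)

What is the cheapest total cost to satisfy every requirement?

Optimal allocation:
  Bakery1→C1: 7 trays
  Bakery2→C1: 63 trays
  Bakery2→C3: 39 trays
  Bakery3→C1: 18 trays
  Bakery3→C2: 51 trays
  Bakery4→C1: 16 trays
Total cost = 2014.
(Supply check: Bakery1 ships 7; Bakery2 ships 102; Bakery3 ships 69; Bakery4 ships 16.)

2014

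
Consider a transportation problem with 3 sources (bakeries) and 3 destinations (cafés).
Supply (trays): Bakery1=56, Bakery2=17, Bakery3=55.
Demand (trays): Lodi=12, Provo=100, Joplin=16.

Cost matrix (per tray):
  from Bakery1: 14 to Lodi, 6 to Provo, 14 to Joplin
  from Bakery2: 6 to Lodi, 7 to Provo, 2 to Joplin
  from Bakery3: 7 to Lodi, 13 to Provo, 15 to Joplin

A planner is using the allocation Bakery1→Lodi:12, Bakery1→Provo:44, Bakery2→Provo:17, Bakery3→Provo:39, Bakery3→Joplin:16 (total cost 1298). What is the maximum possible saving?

280

Current plan cost = 12·14 + 44·6 + 17·7 + 39·13 + 16·15 = 1298.
Optimal plan:
  Bakery1–Provo: 56 × 6 = 336
  Bakery2–Provo: 1 × 7 = 7
  Bakery2–Joplin: 16 × 2 = 32
  Bakery3–Lodi: 12 × 7 = 84
  Bakery3–Provo: 43 × 13 = 559
Optimal cost = 1018.
Saving = 1298 − 1018 = 280.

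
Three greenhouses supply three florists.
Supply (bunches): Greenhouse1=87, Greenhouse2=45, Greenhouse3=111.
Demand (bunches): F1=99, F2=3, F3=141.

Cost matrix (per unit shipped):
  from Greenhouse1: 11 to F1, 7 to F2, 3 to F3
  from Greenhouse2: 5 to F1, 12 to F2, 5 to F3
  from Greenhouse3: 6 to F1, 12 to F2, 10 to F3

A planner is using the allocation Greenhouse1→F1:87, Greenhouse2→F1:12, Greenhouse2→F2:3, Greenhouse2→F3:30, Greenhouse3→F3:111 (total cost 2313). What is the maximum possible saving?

Current plan cost = 87·11 + 12·5 + 3·12 + 30·5 + 111·10 = 2313.
Optimal plan:
  Greenhouse1 to F3: 87 × 3 = 261
  Greenhouse2 to F3: 45 × 5 = 225
  Greenhouse3 to F1: 99 × 6 = 594
  Greenhouse3 to F2: 3 × 12 = 36
  Greenhouse3 to F3: 9 × 10 = 90
Optimal cost = 1206.
Saving = 2313 − 1206 = 1107.

1107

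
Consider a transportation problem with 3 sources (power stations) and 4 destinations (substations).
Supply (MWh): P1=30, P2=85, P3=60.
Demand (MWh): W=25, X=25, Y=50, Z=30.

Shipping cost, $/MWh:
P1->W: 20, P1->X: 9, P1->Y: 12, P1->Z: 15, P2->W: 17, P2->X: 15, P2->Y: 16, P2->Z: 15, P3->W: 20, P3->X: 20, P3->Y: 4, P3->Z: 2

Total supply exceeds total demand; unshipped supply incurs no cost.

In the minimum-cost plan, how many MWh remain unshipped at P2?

45

An optimal plan:
  P1→X: 25 × $9 = $225
  P1→Y: 5 × $12 = $60
  P2→W: 25 × $17 = $425
  P2→Y: 15 × $16 = $240
  P3→Y: 30 × $4 = $120
  P3→Z: 30 × $2 = $60
Total cost = $1130.
P2 ships 40 of its 85, leaving 45.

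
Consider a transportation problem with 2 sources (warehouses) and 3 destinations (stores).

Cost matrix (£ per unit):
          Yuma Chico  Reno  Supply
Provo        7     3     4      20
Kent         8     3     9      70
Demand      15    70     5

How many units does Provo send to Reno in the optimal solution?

The minimum-cost plan:
  Provo→Yuma: 15 × £7 = £105
  Provo→Reno: 5 × £4 = £20
  Kent→Chico: 70 × £3 = £210
Total cost = £335.
So Provo→Reno carries 5 units.

5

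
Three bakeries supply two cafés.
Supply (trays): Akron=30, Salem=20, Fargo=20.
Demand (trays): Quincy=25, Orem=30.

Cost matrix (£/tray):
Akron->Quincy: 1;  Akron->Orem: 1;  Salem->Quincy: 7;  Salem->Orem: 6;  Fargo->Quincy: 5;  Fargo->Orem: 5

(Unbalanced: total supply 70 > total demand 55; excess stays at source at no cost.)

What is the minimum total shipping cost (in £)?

160

Optimal allocation:
  Akron->Quincy: 5 × £1 = £5
  Akron->Orem: 25 × £1 = £25
  Salem->Orem: 5 × £6 = £30
  Fargo->Quincy: 20 × £5 = £100
Total = 5 + 25 + 30 + 100 = £160.
(Supply check: Akron ships 30; Salem ships 5; Fargo ships 20.)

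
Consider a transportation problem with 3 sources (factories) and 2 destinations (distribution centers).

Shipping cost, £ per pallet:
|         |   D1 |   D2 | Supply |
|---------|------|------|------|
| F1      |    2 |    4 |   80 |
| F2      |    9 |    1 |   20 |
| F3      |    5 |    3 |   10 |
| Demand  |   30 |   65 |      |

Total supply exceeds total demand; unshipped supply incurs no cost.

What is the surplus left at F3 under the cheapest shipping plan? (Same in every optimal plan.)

0

Minimum-cost shipments:
  F1 to D1: 30 × £2 = £60
  F1 to D2: 35 × £4 = £140
  F2 to D2: 20 × £1 = £20
  F3 to D2: 10 × £3 = £30
Total cost = £250.
F3 ships 10 of its 10, leaving 0.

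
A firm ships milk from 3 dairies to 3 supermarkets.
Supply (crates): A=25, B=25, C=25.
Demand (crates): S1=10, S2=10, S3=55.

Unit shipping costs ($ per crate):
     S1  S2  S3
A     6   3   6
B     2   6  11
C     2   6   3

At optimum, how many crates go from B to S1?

Solving gives:
  A->S3: 25 crates
  B->S1: 10 crates
  B->S2: 10 crates
  B->S3: 5 crates
  C->S3: 25 crates
Total cost = $360.
So B→S1 carries 10 crates.

10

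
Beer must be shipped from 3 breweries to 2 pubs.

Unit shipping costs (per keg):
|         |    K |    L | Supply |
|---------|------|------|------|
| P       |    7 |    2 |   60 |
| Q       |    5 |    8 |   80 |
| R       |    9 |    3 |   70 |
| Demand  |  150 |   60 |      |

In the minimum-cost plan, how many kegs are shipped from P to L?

The minimum-cost plan:
  P–K: 60 × 7 = 420
  Q–K: 80 × 5 = 400
  R–K: 10 × 9 = 90
  R–L: 60 × 3 = 180
Total cost = 1090.
The route P→L is not used.

0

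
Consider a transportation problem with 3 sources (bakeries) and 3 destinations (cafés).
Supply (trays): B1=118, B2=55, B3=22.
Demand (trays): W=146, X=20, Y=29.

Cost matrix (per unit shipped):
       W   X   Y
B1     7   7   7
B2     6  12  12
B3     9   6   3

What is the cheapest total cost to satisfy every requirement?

1222

A cheapest plan:
  B1 to W: 91 × 7 = 637
  B1 to X: 20 × 7 = 140
  B1 to Y: 7 × 7 = 49
  B2 to W: 55 × 6 = 330
  B3 to Y: 22 × 3 = 66
Total = 637 + 140 + 49 + 330 + 66 = 1222.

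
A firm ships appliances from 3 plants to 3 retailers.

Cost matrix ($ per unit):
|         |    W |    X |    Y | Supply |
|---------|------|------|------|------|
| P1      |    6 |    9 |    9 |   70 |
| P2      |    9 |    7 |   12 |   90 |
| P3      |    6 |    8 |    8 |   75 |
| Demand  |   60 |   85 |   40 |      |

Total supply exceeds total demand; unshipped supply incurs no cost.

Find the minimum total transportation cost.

1275

An optimal shipping plan:
  P1→W: 25 units
  P2→X: 85 units
  P3→W: 35 units
  P3→Y: 40 units
Total cost = $1275.
(Supply check: P1 ships 25; P2 ships 85; P3 ships 75.)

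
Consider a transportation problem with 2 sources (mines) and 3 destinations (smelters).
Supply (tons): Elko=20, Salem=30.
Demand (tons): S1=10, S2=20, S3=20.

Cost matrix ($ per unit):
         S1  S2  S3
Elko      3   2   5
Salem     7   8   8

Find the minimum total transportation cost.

270

Optimal allocation:
  Elko→S2: 20 × $2 = $40
  Salem→S1: 10 × $7 = $70
  Salem→S3: 20 × $8 = $160
Total = 40 + 70 + 160 = $270.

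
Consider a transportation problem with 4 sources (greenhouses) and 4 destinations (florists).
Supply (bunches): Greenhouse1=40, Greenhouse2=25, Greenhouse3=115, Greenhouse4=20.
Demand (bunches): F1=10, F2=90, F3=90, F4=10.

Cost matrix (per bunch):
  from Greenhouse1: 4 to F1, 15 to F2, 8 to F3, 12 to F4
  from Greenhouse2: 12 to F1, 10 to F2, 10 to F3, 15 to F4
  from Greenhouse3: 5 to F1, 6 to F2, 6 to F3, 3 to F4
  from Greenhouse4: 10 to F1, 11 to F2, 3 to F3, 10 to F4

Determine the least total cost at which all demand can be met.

1250

Optimal allocation:
  Greenhouse1->F1: 10 × 4 = 40
  Greenhouse1->F3: 30 × 8 = 240
  Greenhouse2->F2: 25 × 10 = 250
  Greenhouse3->F2: 65 × 6 = 390
  Greenhouse3->F3: 40 × 6 = 240
  Greenhouse3->F4: 10 × 3 = 30
  Greenhouse4->F3: 20 × 3 = 60
Total = 40 + 240 + 250 + 390 + 240 + 30 + 60 = 1250.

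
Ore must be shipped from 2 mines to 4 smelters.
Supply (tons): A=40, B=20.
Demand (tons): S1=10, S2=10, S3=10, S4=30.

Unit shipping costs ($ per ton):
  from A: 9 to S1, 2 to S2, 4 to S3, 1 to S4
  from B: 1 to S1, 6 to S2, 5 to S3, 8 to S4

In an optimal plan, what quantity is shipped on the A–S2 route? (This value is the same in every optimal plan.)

10

Optimal shipments:
  A->S2: 10 × $2 = $20
  A->S4: 30 × $1 = $30
  B->S1: 10 × $1 = $10
  B->S3: 10 × $5 = $50
Total cost = $110.
So A→S2 carries 10 tons.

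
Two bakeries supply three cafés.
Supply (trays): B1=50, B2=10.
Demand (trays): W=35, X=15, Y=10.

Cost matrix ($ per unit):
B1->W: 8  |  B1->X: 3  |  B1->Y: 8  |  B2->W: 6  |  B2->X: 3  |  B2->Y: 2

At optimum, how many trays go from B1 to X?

15

Optimal shipments:
  B1 to W: 35 × $8 = $280
  B1 to X: 15 × $3 = $45
  B2 to Y: 10 × $2 = $20
Total cost = $345.
So B1→X carries 15 trays.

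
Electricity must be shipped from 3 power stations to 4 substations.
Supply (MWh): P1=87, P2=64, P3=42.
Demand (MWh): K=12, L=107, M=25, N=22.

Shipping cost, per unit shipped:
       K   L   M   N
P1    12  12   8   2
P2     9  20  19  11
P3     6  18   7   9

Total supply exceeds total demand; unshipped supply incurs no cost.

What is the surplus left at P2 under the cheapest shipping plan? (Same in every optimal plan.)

Minimum-cost shipments:
  P1 to L: 65 × 12 = 780
  P1 to N: 22 × 2 = 44
  P2 to L: 37 × 20 = 740
  P3 to K: 12 × 6 = 72
  P3 to L: 5 × 18 = 90
  P3 to M: 25 × 7 = 175
Total cost = 1901.
P2 ships 37 of its 64, leaving 27.

27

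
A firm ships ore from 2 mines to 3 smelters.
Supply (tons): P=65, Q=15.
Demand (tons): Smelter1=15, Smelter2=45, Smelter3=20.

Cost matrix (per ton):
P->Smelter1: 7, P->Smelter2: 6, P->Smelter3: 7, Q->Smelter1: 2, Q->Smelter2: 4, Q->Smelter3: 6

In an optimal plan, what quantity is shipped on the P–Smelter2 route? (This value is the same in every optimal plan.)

45

Optimal shipments:
  P–Smelter2: 45 tons
  P–Smelter3: 20 tons
  Q–Smelter1: 15 tons
Total cost = 440.
So P→Smelter2 carries 45 tons.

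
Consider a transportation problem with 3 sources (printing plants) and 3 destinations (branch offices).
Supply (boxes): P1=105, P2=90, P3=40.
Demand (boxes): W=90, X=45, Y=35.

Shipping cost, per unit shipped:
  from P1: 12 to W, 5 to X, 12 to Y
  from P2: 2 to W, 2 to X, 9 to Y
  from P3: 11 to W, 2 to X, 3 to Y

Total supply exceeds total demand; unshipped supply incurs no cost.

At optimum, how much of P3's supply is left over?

Minimum-cost shipments:
  P1 to X: 40 × 5 = 200
  P2 to W: 90 × 2 = 180
  P3 to X: 5 × 2 = 10
  P3 to Y: 35 × 3 = 105
Total cost = 495.
P3 ships 40 of its 40, leaving 0.

0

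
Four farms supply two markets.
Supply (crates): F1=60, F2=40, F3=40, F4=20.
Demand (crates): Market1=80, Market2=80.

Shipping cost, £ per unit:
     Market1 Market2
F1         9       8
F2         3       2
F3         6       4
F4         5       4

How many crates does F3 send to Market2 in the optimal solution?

40

Solving gives:
  F1 to Market1: 60 × £9 = £540
  F2 to Market1: 20 × £3 = £60
  F2 to Market2: 20 × £2 = £40
  F3 to Market2: 40 × £4 = £160
  F4 to Market2: 20 × £4 = £80
Total cost = £880.
So F3→Market2 carries 40 crates.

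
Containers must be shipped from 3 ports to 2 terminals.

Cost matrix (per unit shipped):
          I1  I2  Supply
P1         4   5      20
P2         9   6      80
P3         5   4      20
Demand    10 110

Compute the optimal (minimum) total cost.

650

An optimal shipping plan:
  P1–I1: 10 TEU
  P1–I2: 10 TEU
  P2–I2: 80 TEU
  P3–I2: 20 TEU
Total cost = 650.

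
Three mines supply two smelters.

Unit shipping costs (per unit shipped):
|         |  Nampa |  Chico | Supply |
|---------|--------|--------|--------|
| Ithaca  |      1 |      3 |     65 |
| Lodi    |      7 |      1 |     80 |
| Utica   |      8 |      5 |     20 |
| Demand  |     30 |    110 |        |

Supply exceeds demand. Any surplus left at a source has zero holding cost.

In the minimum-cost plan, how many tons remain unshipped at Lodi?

0

An optimal plan:
  Ithaca to Nampa: 30 × 1 = 30
  Ithaca to Chico: 30 × 3 = 90
  Lodi to Chico: 80 × 1 = 80
Total cost = 200.
Lodi ships 80 of its 80, leaving 0.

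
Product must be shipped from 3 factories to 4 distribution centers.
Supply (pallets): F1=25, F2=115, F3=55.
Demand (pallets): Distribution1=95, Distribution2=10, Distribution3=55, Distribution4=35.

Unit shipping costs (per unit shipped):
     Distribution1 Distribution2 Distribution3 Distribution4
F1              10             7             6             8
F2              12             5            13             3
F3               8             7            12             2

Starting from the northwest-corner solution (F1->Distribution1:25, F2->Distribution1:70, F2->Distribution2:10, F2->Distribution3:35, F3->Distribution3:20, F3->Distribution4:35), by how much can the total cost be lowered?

290

Current plan cost = 25·10 + 70·12 + 10·5 + 35·13 + 20·12 + 35·2 = 1905.
Optimal plan:
  F1->Distribution3: 25 × 6 = 150
  F2->Distribution1: 40 × 12 = 480
  F2->Distribution2: 10 × 5 = 50
  F2->Distribution3: 30 × 13 = 390
  F2->Distribution4: 35 × 3 = 105
  F3->Distribution1: 55 × 8 = 440
Optimal cost = 1615.
Saving = 1905 − 1615 = 290.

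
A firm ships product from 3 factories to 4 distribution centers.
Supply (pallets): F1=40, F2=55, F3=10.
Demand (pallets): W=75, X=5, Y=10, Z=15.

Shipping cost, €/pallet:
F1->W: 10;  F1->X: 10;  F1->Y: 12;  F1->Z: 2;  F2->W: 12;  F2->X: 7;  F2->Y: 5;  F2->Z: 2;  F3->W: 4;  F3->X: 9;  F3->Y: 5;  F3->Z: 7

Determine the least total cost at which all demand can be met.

855

A cheapest plan:
  F1->W: 40 × €10 = €400
  F2->W: 25 × €12 = €300
  F2->X: 5 × €7 = €35
  F2->Y: 10 × €5 = €50
  F2->Z: 15 × €2 = €30
  F3->W: 10 × €4 = €40
Total = 400 + 300 + 35 + 50 + 30 + 40 = €855.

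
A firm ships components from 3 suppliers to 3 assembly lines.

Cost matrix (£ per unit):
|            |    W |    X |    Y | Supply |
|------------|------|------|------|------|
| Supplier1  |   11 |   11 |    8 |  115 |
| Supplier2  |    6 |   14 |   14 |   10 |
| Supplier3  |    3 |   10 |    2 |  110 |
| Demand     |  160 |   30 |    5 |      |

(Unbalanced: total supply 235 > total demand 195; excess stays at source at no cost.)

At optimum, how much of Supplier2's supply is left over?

0

Minimum-cost shipments:
  Supplier1->W: 40 × £11 = £440
  Supplier1->X: 30 × £11 = £330
  Supplier1->Y: 5 × £8 = £40
  Supplier2->W: 10 × £6 = £60
  Supplier3->W: 110 × £3 = £330
Total cost = £1200.
Supplier2 ships 10 of its 10, leaving 0.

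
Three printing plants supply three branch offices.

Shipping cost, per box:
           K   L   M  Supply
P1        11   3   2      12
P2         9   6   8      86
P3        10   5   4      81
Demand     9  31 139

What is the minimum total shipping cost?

An optimal shipping plan:
  P1→M: 12 × 2 = 24
  P2→K: 9 × 9 = 81
  P2→L: 31 × 6 = 186
  P2→M: 46 × 8 = 368
  P3→M: 81 × 4 = 324
Total = 24 + 81 + 186 + 368 + 324 = 983.

983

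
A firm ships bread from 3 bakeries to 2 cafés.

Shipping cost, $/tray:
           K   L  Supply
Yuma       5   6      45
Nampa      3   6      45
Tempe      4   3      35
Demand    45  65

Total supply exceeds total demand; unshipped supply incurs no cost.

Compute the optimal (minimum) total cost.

420

An optimal shipping plan:
  Yuma to L: 30 × $6 = $180
  Nampa to K: 45 × $3 = $135
  Tempe to L: 35 × $3 = $105
Total = 180 + 135 + 105 = $420.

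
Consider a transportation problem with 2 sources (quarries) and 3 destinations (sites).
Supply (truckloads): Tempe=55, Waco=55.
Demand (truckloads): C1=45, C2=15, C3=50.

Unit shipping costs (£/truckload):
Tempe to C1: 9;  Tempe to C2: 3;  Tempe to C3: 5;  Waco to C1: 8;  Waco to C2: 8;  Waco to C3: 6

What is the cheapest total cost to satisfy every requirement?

One minimum-cost allocation:
  Tempe to C2: 15 × £3 = £45
  Tempe to C3: 40 × £5 = £200
  Waco to C1: 45 × £8 = £360
  Waco to C3: 10 × £6 = £60
Total = 45 + 200 + 360 + 60 = £665.
(Supply check: Tempe ships 55; Waco ships 55.)

665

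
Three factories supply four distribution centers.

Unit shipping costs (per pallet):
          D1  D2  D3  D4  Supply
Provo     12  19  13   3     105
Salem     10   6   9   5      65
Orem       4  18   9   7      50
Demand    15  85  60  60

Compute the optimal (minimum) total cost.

1650

A cheapest plan:
  Provo–D2: 20 × 19 = 380
  Provo–D3: 25 × 13 = 325
  Provo–D4: 60 × 3 = 180
  Salem–D2: 65 × 6 = 390
  Orem–D1: 15 × 4 = 60
  Orem–D3: 35 × 9 = 315
Total = 380 + 325 + 180 + 390 + 60 + 315 = 1650.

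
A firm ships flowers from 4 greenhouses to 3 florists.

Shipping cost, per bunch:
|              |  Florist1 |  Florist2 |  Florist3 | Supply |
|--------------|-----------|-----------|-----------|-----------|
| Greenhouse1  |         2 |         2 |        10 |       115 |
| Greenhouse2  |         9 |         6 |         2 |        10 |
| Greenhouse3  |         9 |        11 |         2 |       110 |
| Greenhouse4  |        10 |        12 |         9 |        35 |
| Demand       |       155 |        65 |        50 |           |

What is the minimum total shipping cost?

One minimum-cost allocation:
  Greenhouse1 to Florist1: 60 × 2 = 120
  Greenhouse1 to Florist2: 55 × 2 = 110
  Greenhouse2 to Florist2: 10 × 6 = 60
  Greenhouse3 to Florist1: 60 × 9 = 540
  Greenhouse3 to Florist3: 50 × 2 = 100
  Greenhouse4 to Florist1: 35 × 10 = 350
Total = 120 + 110 + 60 + 540 + 100 + 350 = 1280.
(Supply check: Greenhouse1 ships 115; Greenhouse2 ships 10; Greenhouse3 ships 110; Greenhouse4 ships 35.)

1280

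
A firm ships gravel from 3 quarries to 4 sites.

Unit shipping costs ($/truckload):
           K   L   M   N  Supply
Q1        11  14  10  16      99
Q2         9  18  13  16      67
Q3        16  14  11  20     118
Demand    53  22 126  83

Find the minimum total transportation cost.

A cheapest plan:
  Q1->M: 30 × $10 = $300
  Q1->N: 69 × $16 = $1104
  Q2->K: 53 × $9 = $477
  Q2->N: 14 × $16 = $224
  Q3->L: 22 × $14 = $308
  Q3->M: 96 × $11 = $1056
Total = 300 + 1104 + 477 + 224 + 308 + 1056 = $3469.

3469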